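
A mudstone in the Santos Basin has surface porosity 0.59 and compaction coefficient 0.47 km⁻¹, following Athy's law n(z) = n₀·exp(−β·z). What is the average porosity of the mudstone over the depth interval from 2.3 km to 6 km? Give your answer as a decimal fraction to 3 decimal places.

0.095

⟨n⟩ = (1/(z₂−z₁)) ∫ n₀ e^(−βz) dz = n₀·(e^(−β·z₁) − e^(−β·z₂)) / (β·(z₂−z₁))
e^(−0.47×2.3) = 0.3393; e^(−0.47×6) = 0.0596
⟨n⟩ = 0.59 × (0.3393 − 0.0596) / (0.47 × 3.7) = 0.59 × 0.1608 = 0.0949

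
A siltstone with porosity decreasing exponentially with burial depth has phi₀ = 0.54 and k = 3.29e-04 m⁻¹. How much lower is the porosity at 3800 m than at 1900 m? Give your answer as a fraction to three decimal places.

0.134

Working in km (1 km = 1000 m; k in km⁻¹ = k in m⁻¹ × 1000):
phi(1.9) = 0.54·e^(−0.329×1.9) = 0.2890
phi(3.8) = 0.54·e^(−0.329×3.8) = 0.1547
Δphi = 0.2890 − 0.1547 = 0.1343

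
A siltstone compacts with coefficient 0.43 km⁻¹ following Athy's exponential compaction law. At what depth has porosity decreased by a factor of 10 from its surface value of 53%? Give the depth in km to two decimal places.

5.35 km

n/n₀ = 1/10 ⇒ exp(−β·d) = 1/10 ⇒ d = ln(10) / β
d = 2.3026 / 0.43 = 5.355 km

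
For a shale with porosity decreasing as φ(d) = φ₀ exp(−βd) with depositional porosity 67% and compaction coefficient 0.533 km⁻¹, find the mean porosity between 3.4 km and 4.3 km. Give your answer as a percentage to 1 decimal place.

8.7%

⟨φ⟩ = (1/(d₂−d₁)) ∫ φ₀ e^(−βd) dd = φ₀·(e^(−β·d₁) − e^(−β·d₂)) / (β·(d₂−d₁))
e^(−0.533×3.4) = 0.1633; e^(−0.533×4.3) = 0.1011
⟨φ⟩ = 0.67 × (0.1633 − 0.1011) / (0.533 × 0.9) = 0.67 × 0.1297 = 0.0869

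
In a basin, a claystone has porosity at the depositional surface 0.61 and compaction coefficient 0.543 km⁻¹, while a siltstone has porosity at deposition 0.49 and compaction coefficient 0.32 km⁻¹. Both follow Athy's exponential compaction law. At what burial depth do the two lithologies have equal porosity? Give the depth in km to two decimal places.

Set n₀ₐ e^(−kₐz) = n₀ᵦ e^(−kᵦz) ⇒ ln(n₀ₐ/n₀ᵦ) = (kₐ − kᵦ)·z
z = ln(0.61/0.49) / (0.543 − 0.32) = 0.2191 / 0.223 = 0.982 km

0.98 km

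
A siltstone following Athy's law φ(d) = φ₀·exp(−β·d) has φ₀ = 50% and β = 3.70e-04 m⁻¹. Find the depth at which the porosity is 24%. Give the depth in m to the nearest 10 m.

Working in km (1 km = 1000 m; β in km⁻¹ = β in m⁻¹ × 1000):
Invert Athy's law: d = ln(φ₀/φ) / β
d = ln(0.5/0.24) / 0.37 = ln(2.083) / 0.37 = 0.7340 / 0.37 = 1.984 km

1980 m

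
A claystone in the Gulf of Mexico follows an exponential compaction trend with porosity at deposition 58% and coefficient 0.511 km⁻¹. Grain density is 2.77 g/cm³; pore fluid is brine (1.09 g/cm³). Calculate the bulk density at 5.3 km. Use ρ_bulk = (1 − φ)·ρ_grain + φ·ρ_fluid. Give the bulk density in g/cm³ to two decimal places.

Porosity at depth: phi = 0.58·exp(−0.511×5.3) = 0.58×0.0667 = 0.0387
Bulk density: ρ_b = (1−phi)ρ_g + phi·ρ_f = 0.9613×2.77 + 0.0387×1.09
       = 2.663 + 0.042 = 2.705 g/cm³

2.71 g/cm³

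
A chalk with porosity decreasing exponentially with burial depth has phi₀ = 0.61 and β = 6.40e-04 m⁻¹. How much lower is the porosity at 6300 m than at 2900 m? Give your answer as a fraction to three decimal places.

Working in km (1 km = 1000 m; β in km⁻¹ = β in m⁻¹ × 1000):
phi(2.9) = 0.61·e^(−0.64×2.9) = 0.0953
phi(6.3) = 0.61·e^(−0.64×6.3) = 0.0108
Δphi = 0.0953 − 0.0108 = 0.0845

0.085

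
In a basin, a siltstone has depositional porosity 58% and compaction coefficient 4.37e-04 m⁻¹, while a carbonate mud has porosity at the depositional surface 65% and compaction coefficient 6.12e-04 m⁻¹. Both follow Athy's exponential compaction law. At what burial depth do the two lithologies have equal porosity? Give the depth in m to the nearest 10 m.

650 m

Working in km (1 km = 1000 m; β in km⁻¹ = β in m⁻¹ × 1000):
Set n₀ₐ e^(−βₐZ) = n₀ᵦ e^(−βᵦZ) ⇒ ln(n₀ₐ/n₀ᵦ) = (βₐ − βᵦ)·Z
Z = ln(0.58/0.65) / (0.437 − 0.612) = -0.1139 / -0.175 = 0.651 km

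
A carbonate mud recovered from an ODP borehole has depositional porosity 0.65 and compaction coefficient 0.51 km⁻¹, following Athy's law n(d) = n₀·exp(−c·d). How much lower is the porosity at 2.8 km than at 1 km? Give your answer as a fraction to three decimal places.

0.234

n(1) = 0.65·e^(−0.51×1) = 0.3903
n(2.8) = 0.65·e^(−0.51×2.8) = 0.1559
Δn = 0.3903 − 0.1559 = 0.2345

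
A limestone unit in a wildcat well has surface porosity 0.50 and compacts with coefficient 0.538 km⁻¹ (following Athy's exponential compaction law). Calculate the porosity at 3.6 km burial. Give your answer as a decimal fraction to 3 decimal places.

phi = phi₀·exp(−β·z) = 0.5 × exp(−0.538 × 3.6) = 0.5 × exp(−1.937)
  = 0.5 × 0.1442 = 0.0721

0.072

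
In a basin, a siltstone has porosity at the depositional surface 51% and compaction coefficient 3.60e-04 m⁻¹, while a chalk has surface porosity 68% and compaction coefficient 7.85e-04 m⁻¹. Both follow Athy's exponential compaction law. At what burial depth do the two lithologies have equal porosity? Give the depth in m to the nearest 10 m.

680 m

Working in km (1 km = 1000 m; β in km⁻¹ = β in m⁻¹ × 1000):
Set phi₀ₐ e^(−βₐZ) = phi₀ᵦ e^(−βᵦZ) ⇒ ln(phi₀ₐ/phi₀ᵦ) = (βₐ − βᵦ)·Z
Z = ln(0.51/0.68) / (0.36 − 0.785) = -0.2877 / -0.425 = 0.677 km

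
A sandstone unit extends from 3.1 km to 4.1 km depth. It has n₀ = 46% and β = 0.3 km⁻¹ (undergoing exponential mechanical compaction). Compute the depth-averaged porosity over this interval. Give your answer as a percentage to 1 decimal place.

15.7%

⟨n⟩ = (1/(z₂−z₁)) ∫ n₀ e^(−βz) dz = n₀·(e^(−β·z₁) − e^(−β·z₂)) / (β·(z₂−z₁))
e^(−0.3×3.1) = 0.3946; e^(−0.3×4.1) = 0.2923
⟨n⟩ = 0.46 × (0.3946 − 0.2923) / (0.3 × 1) = 0.46 × 0.3409 = 0.1568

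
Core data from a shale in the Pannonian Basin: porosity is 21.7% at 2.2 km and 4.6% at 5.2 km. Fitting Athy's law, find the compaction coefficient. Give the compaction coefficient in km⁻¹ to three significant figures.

0.517 km⁻¹

Athy: n(z) = n₀ e^(−βz) ⇒ n₁/n₂ = e^{β(z₂−z₁)} ⇒ β = ln(n₁/n₂)/(z₂−z₁)
β = ln(0.217/0.046) / (5.2 − 2.2) = ln(4.717) / 3 = 1.5513 / 3 = 0.5171 km⁻¹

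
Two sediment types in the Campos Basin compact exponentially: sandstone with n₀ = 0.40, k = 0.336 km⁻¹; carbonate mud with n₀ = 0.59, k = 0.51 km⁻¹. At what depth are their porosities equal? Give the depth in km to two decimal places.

Set n₀ₐ e^(−kₐZ) = n₀ᵦ e^(−kᵦZ) ⇒ ln(n₀ₐ/n₀ᵦ) = (kₐ − kᵦ)·Z
Z = ln(0.4/0.59) / (0.336 − 0.51) = -0.3887 / -0.174 = 2.234 km

2.23 km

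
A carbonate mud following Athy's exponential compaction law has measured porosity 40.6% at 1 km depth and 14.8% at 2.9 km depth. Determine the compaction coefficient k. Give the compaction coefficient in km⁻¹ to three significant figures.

Athy: φ(d) = φ₀ e^(−kd) ⇒ φ₁/φ₂ = e^{k(d₂−d₁)} ⇒ k = ln(φ₁/φ₂)/(d₂−d₁)
k = ln(0.406/0.148) / (2.9 − 1) = ln(2.743) / 1.9 = 1.0091 / 1.9 = 0.5311 km⁻¹

0.531 km⁻¹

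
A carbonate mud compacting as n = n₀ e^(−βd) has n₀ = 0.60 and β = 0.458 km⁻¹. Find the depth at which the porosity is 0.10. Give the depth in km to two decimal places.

3.91 km

Invert Athy's law: d = ln(n₀/n) / β
d = ln(0.6/0.1) / 0.458 = ln(6) / 0.458 = 1.7918 / 0.458 = 3.912 km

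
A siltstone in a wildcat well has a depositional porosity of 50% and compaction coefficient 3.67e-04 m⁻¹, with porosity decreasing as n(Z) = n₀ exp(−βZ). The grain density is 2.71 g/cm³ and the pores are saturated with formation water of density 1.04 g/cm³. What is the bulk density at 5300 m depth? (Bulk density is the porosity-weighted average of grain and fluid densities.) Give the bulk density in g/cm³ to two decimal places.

Working in km (1 km = 1000 m; β in km⁻¹ = β in m⁻¹ × 1000):
Porosity at depth: n = 0.5·exp(−0.367×5.3) = 0.5×0.1430 = 0.0715
Bulk density: ρ_b = (1−n)ρ_g + n·ρ_f = 0.9285×2.71 + 0.0715×1.04
       = 2.516 + 0.074 = 2.591 g/cm³

2.59 g/cm³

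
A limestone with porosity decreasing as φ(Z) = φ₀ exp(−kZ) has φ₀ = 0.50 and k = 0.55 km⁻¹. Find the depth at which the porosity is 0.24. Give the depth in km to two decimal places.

Invert Athy's law: Z = ln(φ₀/φ) / k
Z = ln(0.5/0.24) / 0.55 = ln(2.083) / 0.55 = 0.7340 / 0.55 = 1.334 km

1.33 km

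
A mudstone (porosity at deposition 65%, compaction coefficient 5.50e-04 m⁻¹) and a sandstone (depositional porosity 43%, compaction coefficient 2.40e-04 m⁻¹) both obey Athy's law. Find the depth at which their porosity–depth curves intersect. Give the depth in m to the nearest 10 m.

Working in km (1 km = 1000 m; k in km⁻¹ = k in m⁻¹ × 1000):
Set phi₀ₐ e^(−kₐz) = phi₀ᵦ e^(−kᵦz) ⇒ ln(phi₀ₐ/phi₀ᵦ) = (kₐ − kᵦ)·z
z = ln(0.65/0.43) / (0.55 − 0.24) = 0.4132 / 0.31 = 1.333 km

1330 m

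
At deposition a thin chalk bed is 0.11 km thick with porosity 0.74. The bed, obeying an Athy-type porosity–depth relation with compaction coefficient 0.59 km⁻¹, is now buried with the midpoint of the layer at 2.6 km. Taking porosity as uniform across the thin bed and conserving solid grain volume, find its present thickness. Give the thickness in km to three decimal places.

0.034 km

Porosity at 2.6 km: n = 0.74·exp(−0.59×2.6) = 0.1596
Solid-volume conservation: h(1−n) = h₀(1−n₀) ⇒ h = h₀·(1−n₀)/(1−n)
h = 0.11 × (1 − 0.74)/(1 − 0.1596) = 0.11 × 0.3094 = 0.0340 km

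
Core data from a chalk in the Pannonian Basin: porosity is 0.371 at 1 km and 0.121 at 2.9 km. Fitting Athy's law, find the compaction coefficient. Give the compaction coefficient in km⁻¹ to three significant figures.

0.590 km⁻¹

Athy: n(Z) = n₀ e^(−kZ) ⇒ n₁/n₂ = e^{k(Z₂−Z₁)} ⇒ k = ln(n₁/n₂)/(Z₂−Z₁)
k = ln(0.371/0.121) / (2.9 − 1) = ln(3.066) / 1.9 = 1.1204 / 1.9 = 0.5897 km⁻¹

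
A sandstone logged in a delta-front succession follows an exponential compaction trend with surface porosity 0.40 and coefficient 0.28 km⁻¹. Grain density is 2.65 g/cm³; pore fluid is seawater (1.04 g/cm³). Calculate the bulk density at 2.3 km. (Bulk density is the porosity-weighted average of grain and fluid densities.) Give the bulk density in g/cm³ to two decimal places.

2.31 g/cm³

Porosity at depth: phi = 0.4·exp(−0.28×2.3) = 0.4×0.5252 = 0.2101
Bulk density: ρ_b = (1−phi)ρ_g + phi·ρ_f = 0.7899×2.65 + 0.2101×1.04
       = 2.093 + 0.218 = 2.312 g/cm³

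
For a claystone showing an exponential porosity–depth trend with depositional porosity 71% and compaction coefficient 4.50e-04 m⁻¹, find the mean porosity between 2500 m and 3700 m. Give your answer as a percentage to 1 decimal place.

Working in km (1 km = 1000 m; c in km⁻¹ = c in m⁻¹ × 1000):
⟨n⟩ = (1/(z₂−z₁)) ∫ n₀ e^(−cz) dz = n₀·(e^(−c·z₁) − e^(−c·z₂)) / (c·(z₂−z₁))
e^(−0.45×2.5) = 0.3247; e^(−0.45×3.7) = 0.1892
⟨n⟩ = 0.71 × (0.3247 − 0.1892) / (0.45 × 1.2) = 0.71 × 0.2509 = 0.1781

17.8%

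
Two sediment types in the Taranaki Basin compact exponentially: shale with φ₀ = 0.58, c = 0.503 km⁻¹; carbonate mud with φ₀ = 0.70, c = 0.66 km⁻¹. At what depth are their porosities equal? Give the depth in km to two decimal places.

1.20 km

Set φ₀ₐ e^(−cₐz) = φ₀ᵦ e^(−cᵦz) ⇒ ln(φ₀ₐ/φ₀ᵦ) = (cₐ − cᵦ)·z
z = ln(0.58/0.7) / (0.503 − 0.66) = -0.1881 / -0.157 = 1.198 km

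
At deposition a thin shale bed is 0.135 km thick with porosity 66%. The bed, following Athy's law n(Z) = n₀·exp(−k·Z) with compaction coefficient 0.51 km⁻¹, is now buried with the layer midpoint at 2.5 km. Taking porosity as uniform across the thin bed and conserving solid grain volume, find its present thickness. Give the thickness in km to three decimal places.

0.056 km

Porosity at 2.5 km: n = 0.66·exp(−0.51×2.5) = 0.1844
Solid-volume conservation: h(1−n) = h₀(1−n₀) ⇒ h = h₀·(1−n₀)/(1−n)
h = 0.135 × (1 − 0.66)/(1 − 0.1844) = 0.135 × 0.4169 = 0.0563 km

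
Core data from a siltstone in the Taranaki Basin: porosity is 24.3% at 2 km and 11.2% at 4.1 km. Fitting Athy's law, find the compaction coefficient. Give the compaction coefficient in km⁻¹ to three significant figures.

0.369 km⁻¹

Athy: n(d) = n₀ e^(−kd) ⇒ n₁/n₂ = e^{k(d₂−d₁)} ⇒ k = ln(n₁/n₂)/(d₂−d₁)
k = ln(0.243/0.112) / (4.1 − 2) = ln(2.17) / 2.1 = 0.7746 / 2.1 = 0.3688 km⁻¹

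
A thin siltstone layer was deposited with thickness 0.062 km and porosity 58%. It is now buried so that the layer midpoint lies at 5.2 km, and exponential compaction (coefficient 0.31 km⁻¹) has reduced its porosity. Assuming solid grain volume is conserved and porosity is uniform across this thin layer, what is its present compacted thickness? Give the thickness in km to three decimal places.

0.029 km

Porosity at 5.2 km: φ = 0.58·exp(−0.31×5.2) = 0.1157
Solid-volume conservation: h(1−φ) = h₀(1−φ₀) ⇒ h = h₀·(1−φ₀)/(1−φ)
h = 0.062 × (1 − 0.58)/(1 − 0.1157) = 0.062 × 0.4750 = 0.0294 km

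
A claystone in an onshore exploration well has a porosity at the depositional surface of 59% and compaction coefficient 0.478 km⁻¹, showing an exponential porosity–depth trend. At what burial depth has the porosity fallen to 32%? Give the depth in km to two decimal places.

Invert Athy's law: z = ln(phi₀/phi) / k
z = ln(0.59/0.32) / 0.478 = ln(1.844) / 0.478 = 0.6118 / 0.478 = 1.280 km

1.28 km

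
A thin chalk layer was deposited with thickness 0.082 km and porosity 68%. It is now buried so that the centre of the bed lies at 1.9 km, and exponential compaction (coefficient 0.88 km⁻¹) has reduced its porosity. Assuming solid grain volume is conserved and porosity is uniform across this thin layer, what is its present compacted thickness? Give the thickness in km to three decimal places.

0.030 km

Porosity at 1.9 km: n = 0.68·exp(−0.88×1.9) = 0.1278
Solid-volume conservation: h(1−n) = h₀(1−n₀) ⇒ h = h₀·(1−n₀)/(1−n)
h = 0.082 × (1 − 0.68)/(1 − 0.1278) = 0.082 × 0.3669 = 0.0301 km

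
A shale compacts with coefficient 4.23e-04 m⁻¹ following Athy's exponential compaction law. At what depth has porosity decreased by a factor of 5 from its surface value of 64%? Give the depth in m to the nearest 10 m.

Working in km (1 km = 1000 m; β in km⁻¹ = β in m⁻¹ × 1000):
φ/φ₀ = 1/5 ⇒ exp(−β·Z) = 1/5 ⇒ Z = ln(5) / β
Z = 1.6094 / 0.423 = 3.805 km

3800 m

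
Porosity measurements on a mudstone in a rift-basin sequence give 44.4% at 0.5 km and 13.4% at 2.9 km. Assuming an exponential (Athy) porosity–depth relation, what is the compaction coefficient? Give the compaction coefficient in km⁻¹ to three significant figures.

0.499 km⁻¹

Athy: phi(Z) = phi₀ e^(−βZ) ⇒ phi₁/phi₂ = e^{β(Z₂−Z₁)} ⇒ β = ln(phi₁/phi₂)/(Z₂−Z₁)
β = ln(0.444/0.134) / (2.9 − 0.5) = ln(3.313) / 2.4 = 1.1980 / 2.4 = 0.4992 km⁻¹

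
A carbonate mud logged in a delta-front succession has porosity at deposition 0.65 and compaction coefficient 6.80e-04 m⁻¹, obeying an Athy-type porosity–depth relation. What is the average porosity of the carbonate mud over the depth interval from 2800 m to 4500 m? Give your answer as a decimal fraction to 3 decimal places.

0.057

Working in km (1 km = 1000 m; c in km⁻¹ = c in m⁻¹ × 1000):
⟨φ⟩ = (1/(z₂−z₁)) ∫ φ₀ e^(−cz) dz = φ₀·(e^(−c·z₁) − e^(−c·z₂)) / (c·(z₂−z₁))
e^(−0.68×2.8) = 0.1490; e^(−0.68×4.5) = 0.0469
⟨φ⟩ = 0.65 × (0.1490 − 0.0469) / (0.68 × 1.7) = 0.65 × 0.0883 = 0.0574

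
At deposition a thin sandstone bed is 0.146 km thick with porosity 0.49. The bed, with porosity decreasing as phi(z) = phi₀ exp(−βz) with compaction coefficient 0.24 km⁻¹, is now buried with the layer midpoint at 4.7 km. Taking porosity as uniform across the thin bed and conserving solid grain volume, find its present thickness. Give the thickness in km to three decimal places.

Porosity at 4.7 km: phi = 0.49·exp(−0.24×4.7) = 0.1586
Solid-volume conservation: h(1−phi) = h₀(1−phi₀) ⇒ h = h₀·(1−phi₀)/(1−phi)
h = 0.146 × (1 − 0.49)/(1 − 0.1586) = 0.146 × 0.6061 = 0.0885 km

0.088 km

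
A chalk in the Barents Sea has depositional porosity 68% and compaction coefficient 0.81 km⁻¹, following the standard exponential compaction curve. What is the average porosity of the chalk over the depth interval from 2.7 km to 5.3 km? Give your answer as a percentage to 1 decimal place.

3.2%

⟨φ⟩ = (1/(d₂−d₁)) ∫ φ₀ e^(−cd) dd = φ₀·(e^(−c·d₁) − e^(−c·d₂)) / (c·(d₂−d₁))
e^(−0.81×2.7) = 0.1123; e^(−0.81×5.3) = 0.0137
⟨φ⟩ = 0.68 × (0.1123 − 0.0137) / (0.81 × 2.6) = 0.68 × 0.0468 = 0.0318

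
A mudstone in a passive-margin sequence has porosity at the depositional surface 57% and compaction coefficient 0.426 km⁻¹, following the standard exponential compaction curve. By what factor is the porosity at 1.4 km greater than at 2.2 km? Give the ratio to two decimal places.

1.41

φ(d₁)/φ(d₂) = e^(−β·d₁)/e^(−β·d₂) = e^{β(d₂−d₁)}
= exp(0.426 × 0.8) = exp(0.3408) = 1.4061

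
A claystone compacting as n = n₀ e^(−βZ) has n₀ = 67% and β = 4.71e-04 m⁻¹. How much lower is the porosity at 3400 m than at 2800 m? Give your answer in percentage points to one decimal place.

4.4 percentage points

Working in km (1 km = 1000 m; β in km⁻¹ = β in m⁻¹ × 1000):
n(2.8) = 0.67·e^(−0.471×2.8) = 0.1792
n(3.4) = 0.67·e^(−0.471×3.4) = 0.1351
Δn = 0.1792 − 0.1351 = 0.0441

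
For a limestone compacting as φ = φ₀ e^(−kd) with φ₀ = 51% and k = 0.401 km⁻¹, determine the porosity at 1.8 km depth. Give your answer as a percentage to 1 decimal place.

24.8%

φ = φ₀·exp(−k·d) = 0.51 × exp(−0.401 × 1.8) = 0.51 × exp(−0.7218)
  = 0.51 × 0.4859 = 0.2478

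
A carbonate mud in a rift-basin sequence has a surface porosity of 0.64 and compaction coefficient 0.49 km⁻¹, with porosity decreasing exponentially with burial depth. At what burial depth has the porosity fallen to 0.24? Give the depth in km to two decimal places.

Invert Athy's law: Z = ln(phi₀/phi) / k
Z = ln(0.64/0.24) / 0.49 = ln(2.667) / 0.49 = 0.9808 / 0.49 = 2.002 km

2.00 km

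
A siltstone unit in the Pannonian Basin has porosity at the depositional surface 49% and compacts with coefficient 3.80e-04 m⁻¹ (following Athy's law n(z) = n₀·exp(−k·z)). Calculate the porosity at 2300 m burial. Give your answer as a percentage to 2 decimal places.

Working in km (1 km = 1000 m; k in km⁻¹ = k in m⁻¹ × 1000):
n = n₀·exp(−k·z) = 0.49 × exp(−0.38 × 2.3) = 0.49 × exp(−0.874)
  = 0.49 × 0.4173 = 0.2045

20.45%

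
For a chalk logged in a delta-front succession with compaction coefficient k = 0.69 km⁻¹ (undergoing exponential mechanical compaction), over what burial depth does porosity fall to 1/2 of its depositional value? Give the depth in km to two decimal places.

phi/phi₀ = 1/2 ⇒ exp(−k·z) = 1/2 ⇒ z = ln(2) / k
z = 0.6931 / 0.69 = 1.005 km

1.00 km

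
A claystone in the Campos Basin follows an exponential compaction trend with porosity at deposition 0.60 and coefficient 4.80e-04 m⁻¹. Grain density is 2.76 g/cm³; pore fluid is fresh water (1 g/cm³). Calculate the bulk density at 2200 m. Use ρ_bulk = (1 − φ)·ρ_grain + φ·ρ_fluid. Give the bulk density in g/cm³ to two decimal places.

Working in km (1 km = 1000 m; c in km⁻¹ = c in m⁻¹ × 1000):
Porosity at depth: n = 0.6·exp(−0.48×2.2) = 0.6×0.3478 = 0.2087
Bulk density: ρ_b = (1−n)ρ_g + n·ρ_f = 0.7913×2.76 + 0.2087×1
       = 2.184 + 0.209 = 2.393 g/cm³

2.39 g/cm³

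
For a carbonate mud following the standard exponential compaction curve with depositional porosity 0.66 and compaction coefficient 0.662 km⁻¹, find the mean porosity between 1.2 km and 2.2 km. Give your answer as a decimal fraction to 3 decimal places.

0.218

⟨φ⟩ = (1/(z₂−z₁)) ∫ φ₀ e^(−cz) dz = φ₀·(e^(−c·z₁) − e^(−c·z₂)) / (c·(z₂−z₁))
e^(−0.662×1.2) = 0.4519; e^(−0.662×2.2) = 0.2331
⟨φ⟩ = 0.66 × (0.4519 − 0.2331) / (0.662 × 1) = 0.66 × 0.3305 = 0.2181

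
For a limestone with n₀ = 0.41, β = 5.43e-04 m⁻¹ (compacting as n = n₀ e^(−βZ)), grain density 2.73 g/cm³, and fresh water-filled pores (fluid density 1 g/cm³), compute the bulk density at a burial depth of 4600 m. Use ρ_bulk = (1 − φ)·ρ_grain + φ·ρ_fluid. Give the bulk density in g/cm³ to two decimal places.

2.67 g/cm³

Working in km (1 km = 1000 m; β in km⁻¹ = β in m⁻¹ × 1000):
Porosity at depth: n = 0.41·exp(−0.543×4.6) = 0.41×0.0823 = 0.0337
Bulk density: ρ_b = (1−n)ρ_g + n·ρ_f = 0.9663×2.73 + 0.0337×1
       = 2.638 + 0.034 = 2.672 g/cm³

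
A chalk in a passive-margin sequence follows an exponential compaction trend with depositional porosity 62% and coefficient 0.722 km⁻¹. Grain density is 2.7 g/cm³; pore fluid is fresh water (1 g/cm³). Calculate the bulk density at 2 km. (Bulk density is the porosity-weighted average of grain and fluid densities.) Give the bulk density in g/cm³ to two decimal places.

2.45 g/cm³

Porosity at depth: n = 0.62·exp(−0.722×2) = 0.62×0.2360 = 0.1463
Bulk density: ρ_b = (1−n)ρ_g + n·ρ_f = 0.8537×2.7 + 0.1463×1
       = 2.305 + 0.146 = 2.451 g/cm³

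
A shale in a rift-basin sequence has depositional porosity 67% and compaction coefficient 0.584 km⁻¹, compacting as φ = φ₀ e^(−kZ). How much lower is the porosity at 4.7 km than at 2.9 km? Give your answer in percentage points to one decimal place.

φ(2.9) = 0.67·e^(−0.584×2.9) = 0.1232
φ(4.7) = 0.67·e^(−0.584×4.7) = 0.0431
Δφ = 0.1232 − 0.0431 = 0.0801

8.0 percentage points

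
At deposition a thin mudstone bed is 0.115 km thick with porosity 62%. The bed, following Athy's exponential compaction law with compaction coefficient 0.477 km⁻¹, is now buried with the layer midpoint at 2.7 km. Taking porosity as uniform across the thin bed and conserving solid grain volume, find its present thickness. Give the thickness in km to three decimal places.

Porosity at 2.7 km: φ = 0.62·exp(−0.477×2.7) = 0.1710
Solid-volume conservation: h(1−φ) = h₀(1−φ₀) ⇒ h = h₀·(1−φ₀)/(1−φ)
h = 0.115 × (1 − 0.62)/(1 − 0.1710) = 0.115 × 0.4584 = 0.0527 km

0.053 km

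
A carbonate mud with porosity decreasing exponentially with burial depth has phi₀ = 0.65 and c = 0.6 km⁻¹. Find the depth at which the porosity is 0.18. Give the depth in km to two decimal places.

Invert Athy's law: Z = ln(phi₀/phi) / c
Z = ln(0.65/0.18) / 0.6 = ln(3.611) / 0.6 = 1.2840 / 0.6 = 2.140 km

2.14 km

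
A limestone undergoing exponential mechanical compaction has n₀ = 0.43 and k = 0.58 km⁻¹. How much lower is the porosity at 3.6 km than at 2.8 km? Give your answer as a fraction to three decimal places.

n(2.8) = 0.43·e^(−0.58×2.8) = 0.0848
n(3.6) = 0.43·e^(−0.58×3.6) = 0.0533
Δn = 0.0848 − 0.0533 = 0.0315

0.031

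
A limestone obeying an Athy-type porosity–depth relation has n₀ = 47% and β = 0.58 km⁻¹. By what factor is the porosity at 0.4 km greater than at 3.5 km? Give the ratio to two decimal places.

n(d₁)/n(d₂) = e^(−β·d₁)/e^(−β·d₂) = e^{β(d₂−d₁)}
= exp(0.58 × 3.1) = exp(1.798) = 6.0376

6.04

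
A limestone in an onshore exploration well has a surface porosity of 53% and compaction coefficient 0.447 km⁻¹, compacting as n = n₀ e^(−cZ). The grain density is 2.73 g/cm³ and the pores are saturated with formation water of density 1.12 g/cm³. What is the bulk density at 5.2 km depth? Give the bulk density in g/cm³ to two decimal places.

Porosity at depth: n = 0.53·exp(−0.447×5.2) = 0.53×0.0978 = 0.0519
Bulk density: ρ_b = (1−n)ρ_g + n·ρ_f = 0.9481×2.73 + 0.0519×1.12
       = 2.588 + 0.058 = 2.647 g/cm³

2.65 g/cm³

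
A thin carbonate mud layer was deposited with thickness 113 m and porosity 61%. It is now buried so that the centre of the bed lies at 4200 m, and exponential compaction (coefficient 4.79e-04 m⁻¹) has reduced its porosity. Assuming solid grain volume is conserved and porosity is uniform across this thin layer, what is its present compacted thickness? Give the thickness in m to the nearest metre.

Working in km (1 km = 1000 m; c in km⁻¹ = c in m⁻¹ × 1000):
Porosity at 4.2 km: phi = 0.61·exp(−0.479×4.2) = 0.0816
Solid-volume conservation: h(1−phi) = h₀(1−phi₀) ⇒ h = h₀·(1−phi₀)/(1−phi)
h = 0.113 × (1 − 0.61)/(1 − 0.0816) = 0.113 × 0.4246 = 0.0480 km

48 m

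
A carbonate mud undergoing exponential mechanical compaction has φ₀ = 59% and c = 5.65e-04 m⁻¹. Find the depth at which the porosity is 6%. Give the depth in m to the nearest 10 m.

Working in km (1 km = 1000 m; c in km⁻¹ = c in m⁻¹ × 1000):
Invert Athy's law: Z = ln(φ₀/φ) / c
Z = ln(0.59/0.06) / 0.565 = ln(9.833) / 0.565 = 2.2858 / 0.565 = 4.046 km

4050 m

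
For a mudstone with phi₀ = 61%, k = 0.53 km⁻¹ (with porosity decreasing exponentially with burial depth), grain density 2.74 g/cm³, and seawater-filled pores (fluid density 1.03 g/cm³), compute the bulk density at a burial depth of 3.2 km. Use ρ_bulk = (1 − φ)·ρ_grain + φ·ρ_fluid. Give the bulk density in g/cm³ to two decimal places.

2.55 g/cm³

Porosity at depth: phi = 0.61·exp(−0.53×3.2) = 0.61×0.1834 = 0.1119
Bulk density: ρ_b = (1−phi)ρ_g + phi·ρ_f = 0.8881×2.74 + 0.1119×1.03
       = 2.433 + 0.115 = 2.549 g/cm³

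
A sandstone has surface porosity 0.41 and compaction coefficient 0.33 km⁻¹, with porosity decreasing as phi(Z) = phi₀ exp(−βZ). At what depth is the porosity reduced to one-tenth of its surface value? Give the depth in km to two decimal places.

6.98 km

phi/phi₀ = 1/10 ⇒ exp(−β·Z) = 1/10 ⇒ Z = ln(10) / β
Z = 2.3026 / 0.33 = 6.978 km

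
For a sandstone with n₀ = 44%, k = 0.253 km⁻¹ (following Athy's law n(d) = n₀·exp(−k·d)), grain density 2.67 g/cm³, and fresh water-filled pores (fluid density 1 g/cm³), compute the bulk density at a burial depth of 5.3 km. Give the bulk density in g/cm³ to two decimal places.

2.48 g/cm³

Porosity at depth: n = 0.44·exp(−0.253×5.3) = 0.44×0.2616 = 0.1151
Bulk density: ρ_b = (1−n)ρ_g + n·ρ_f = 0.8849×2.67 + 0.1151×1
       = 2.363 + 0.115 = 2.478 g/cm³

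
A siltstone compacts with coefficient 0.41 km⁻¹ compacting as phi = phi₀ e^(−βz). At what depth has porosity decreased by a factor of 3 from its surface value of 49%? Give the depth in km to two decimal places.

2.68 km

phi/phi₀ = 1/3 ⇒ exp(−β·z) = 1/3 ⇒ z = ln(3) / β
z = 1.0986 / 0.41 = 2.680 km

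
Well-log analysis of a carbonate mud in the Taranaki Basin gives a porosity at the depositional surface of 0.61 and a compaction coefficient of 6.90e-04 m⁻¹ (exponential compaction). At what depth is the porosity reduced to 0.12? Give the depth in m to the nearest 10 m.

Working in km (1 km = 1000 m; c in km⁻¹ = c in m⁻¹ × 1000):
Invert Athy's law: z = ln(φ₀/φ) / c
z = ln(0.61/0.12) / 0.69 = ln(5.083) / 0.69 = 1.6260 / 0.69 = 2.356 km

2360 m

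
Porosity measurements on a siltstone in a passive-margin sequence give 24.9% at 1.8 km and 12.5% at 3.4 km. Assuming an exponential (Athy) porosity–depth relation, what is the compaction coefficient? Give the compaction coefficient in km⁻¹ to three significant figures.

Athy: phi(d) = phi₀ e^(−kd) ⇒ phi₁/phi₂ = e^{k(d₂−d₁)} ⇒ k = ln(phi₁/phi₂)/(d₂−d₁)
k = ln(0.249/0.125) / (3.4 − 1.8) = ln(1.992) / 1.6 = 0.6891 / 1.6 = 0.4307 km⁻¹

0.431 km⁻¹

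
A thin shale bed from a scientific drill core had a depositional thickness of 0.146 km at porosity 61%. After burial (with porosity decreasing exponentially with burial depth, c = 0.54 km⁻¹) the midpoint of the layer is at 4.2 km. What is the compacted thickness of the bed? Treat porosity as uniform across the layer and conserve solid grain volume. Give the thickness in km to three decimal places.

0.061 km

Porosity at 4.2 km: phi = 0.61·exp(−0.54×4.2) = 0.0631
Solid-volume conservation: h(1−phi) = h₀(1−phi₀) ⇒ h = h₀·(1−phi₀)/(1−phi)
h = 0.146 × (1 − 0.61)/(1 − 0.0631) = 0.146 × 0.4163 = 0.0608 km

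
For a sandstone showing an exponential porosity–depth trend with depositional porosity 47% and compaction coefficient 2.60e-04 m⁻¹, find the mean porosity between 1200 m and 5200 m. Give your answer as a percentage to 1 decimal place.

21.4%

Working in km (1 km = 1000 m; c in km⁻¹ = c in m⁻¹ × 1000):
⟨φ⟩ = (1/(z₂−z₁)) ∫ φ₀ e^(−cz) dz = φ₀·(e^(−c·z₁) − e^(−c·z₂)) / (c·(z₂−z₁))
e^(−0.26×1.2) = 0.7320; e^(−0.26×5.2) = 0.2587
⟨φ⟩ = 0.47 × (0.7320 − 0.2587) / (0.26 × 4) = 0.47 × 0.4551 = 0.2139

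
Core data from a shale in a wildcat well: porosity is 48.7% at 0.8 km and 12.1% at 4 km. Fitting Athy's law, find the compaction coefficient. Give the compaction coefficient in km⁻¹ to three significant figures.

0.435 km⁻¹

Athy: φ(z) = φ₀ e^(−kz) ⇒ φ₁/φ₂ = e^{k(z₂−z₁)} ⇒ k = ln(φ₁/φ₂)/(z₂−z₁)
k = ln(0.487/0.121) / (4 − 0.8) = ln(4.025) / 3.2 = 1.3925 / 3.2 = 0.4351 km⁻¹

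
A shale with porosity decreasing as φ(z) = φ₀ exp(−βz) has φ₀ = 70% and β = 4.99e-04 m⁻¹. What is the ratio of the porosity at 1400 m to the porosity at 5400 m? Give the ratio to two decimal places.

Working in km (1 km = 1000 m; β in km⁻¹ = β in m⁻¹ × 1000):
φ(z₁)/φ(z₂) = e^(−β·z₁)/e^(−β·z₂) = e^{β(z₂−z₁)}
= exp(0.499 × 4) = exp(1.996) = 7.3596

7.36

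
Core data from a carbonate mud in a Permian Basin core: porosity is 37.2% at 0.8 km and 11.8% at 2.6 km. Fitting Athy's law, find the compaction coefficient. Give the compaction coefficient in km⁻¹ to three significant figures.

Athy: φ(z) = φ₀ e^(−βz) ⇒ φ₁/φ₂ = e^{β(z₂−z₁)} ⇒ β = ln(φ₁/φ₂)/(z₂−z₁)
β = ln(0.372/0.118) / (2.6 − 0.8) = ln(3.153) / 1.8 = 1.1482 / 1.8 = 0.6379 km⁻¹

0.638 km⁻¹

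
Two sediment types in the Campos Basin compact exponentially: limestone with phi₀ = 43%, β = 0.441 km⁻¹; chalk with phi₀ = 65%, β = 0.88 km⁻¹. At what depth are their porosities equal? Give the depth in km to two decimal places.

Set phi₀ₐ e^(−βₐz) = phi₀ᵦ e^(−βᵦz) ⇒ ln(phi₀ₐ/phi₀ᵦ) = (βₐ − βᵦ)·z
z = ln(0.43/0.65) / (0.441 − 0.88) = -0.4132 / -0.439 = 0.941 km

0.94 km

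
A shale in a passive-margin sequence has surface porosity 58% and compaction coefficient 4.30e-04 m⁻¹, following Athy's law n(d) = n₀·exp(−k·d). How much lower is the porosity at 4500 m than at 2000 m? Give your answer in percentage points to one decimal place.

Working in km (1 km = 1000 m; k in km⁻¹ = k in m⁻¹ × 1000):
n(2) = 0.58·e^(−0.43×2) = 0.2454
n(4.5) = 0.58·e^(−0.43×4.5) = 0.0838
Δn = 0.2454 − 0.0838 = 0.1617

16.2 percentage points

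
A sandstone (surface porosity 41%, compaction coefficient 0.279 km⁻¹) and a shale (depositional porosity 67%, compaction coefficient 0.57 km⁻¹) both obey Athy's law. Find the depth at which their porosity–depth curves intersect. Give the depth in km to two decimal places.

Set phi₀ₐ e^(−kₐd) = phi₀ᵦ e^(−kᵦd) ⇒ ln(phi₀ₐ/phi₀ᵦ) = (kₐ − kᵦ)·d
d = ln(0.41/0.67) / (0.279 − 0.57) = -0.4911 / -0.291 = 1.688 km

1.69 km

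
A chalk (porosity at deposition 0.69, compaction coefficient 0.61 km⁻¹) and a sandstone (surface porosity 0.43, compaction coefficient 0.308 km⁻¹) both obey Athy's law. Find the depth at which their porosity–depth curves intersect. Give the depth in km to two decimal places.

1.57 km

Set φ₀ₐ e^(−βₐz) = φ₀ᵦ e^(−βᵦz) ⇒ ln(φ₀ₐ/φ₀ᵦ) = (βₐ − βᵦ)·z
z = ln(0.69/0.43) / (0.61 − 0.308) = 0.4729 / 0.302 = 1.566 km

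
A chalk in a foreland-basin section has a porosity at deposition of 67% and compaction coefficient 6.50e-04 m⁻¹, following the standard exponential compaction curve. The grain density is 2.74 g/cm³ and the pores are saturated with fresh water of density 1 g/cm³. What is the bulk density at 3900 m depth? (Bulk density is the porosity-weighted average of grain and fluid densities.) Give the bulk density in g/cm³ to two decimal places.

Working in km (1 km = 1000 m; k in km⁻¹ = k in m⁻¹ × 1000):
Porosity at depth: phi = 0.67·exp(−0.65×3.9) = 0.67×0.0793 = 0.0531
Bulk density: ρ_b = (1−phi)ρ_g + phi·ρ_f = 0.9469×2.74 + 0.0531×1
       = 2.594 + 0.053 = 2.648 g/cm³

2.65 g/cm³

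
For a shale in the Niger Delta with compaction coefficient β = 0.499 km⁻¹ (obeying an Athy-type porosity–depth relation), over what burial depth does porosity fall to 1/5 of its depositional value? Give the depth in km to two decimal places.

3.23 km

phi/phi₀ = 1/5 ⇒ exp(−β·d) = 1/5 ⇒ d = ln(5) / β
d = 1.6094 / 0.499 = 3.225 km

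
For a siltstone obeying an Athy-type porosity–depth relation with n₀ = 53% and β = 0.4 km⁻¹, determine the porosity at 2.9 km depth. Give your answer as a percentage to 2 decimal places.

16.61%

n = n₀·exp(−β·Z) = 0.53 × exp(−0.4 × 2.9) = 0.53 × exp(−1.16)
  = 0.53 × 0.3135 = 0.1661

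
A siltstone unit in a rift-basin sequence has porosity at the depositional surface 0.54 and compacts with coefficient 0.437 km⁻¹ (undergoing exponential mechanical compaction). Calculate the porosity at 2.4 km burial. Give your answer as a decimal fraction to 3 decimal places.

0.189

n = n₀·exp(−k·d) = 0.54 × exp(−0.437 × 2.4) = 0.54 × exp(−1.049)
  = 0.54 × 0.3504 = 0.1892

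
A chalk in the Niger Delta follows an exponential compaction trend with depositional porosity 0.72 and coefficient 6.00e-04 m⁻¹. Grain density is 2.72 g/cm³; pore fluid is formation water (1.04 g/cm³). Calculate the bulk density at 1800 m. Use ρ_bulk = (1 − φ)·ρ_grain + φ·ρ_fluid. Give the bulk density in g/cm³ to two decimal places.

2.31 g/cm³

Working in km (1 km = 1000 m; c in km⁻¹ = c in m⁻¹ × 1000):
Porosity at depth: phi = 0.72·exp(−0.6×1.8) = 0.72×0.3396 = 0.2445
Bulk density: ρ_b = (1−phi)ρ_g + phi·ρ_f = 0.7555×2.72 + 0.2445×1.04
       = 2.055 + 0.254 = 2.309 g/cm³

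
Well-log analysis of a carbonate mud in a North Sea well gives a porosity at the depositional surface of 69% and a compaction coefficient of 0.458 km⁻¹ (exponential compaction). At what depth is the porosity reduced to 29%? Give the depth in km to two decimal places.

1.89 km

Invert Athy's law: z = ln(φ₀/φ) / k
z = ln(0.69/0.29) / 0.458 = ln(2.379) / 0.458 = 0.8668 / 0.458 = 1.893 km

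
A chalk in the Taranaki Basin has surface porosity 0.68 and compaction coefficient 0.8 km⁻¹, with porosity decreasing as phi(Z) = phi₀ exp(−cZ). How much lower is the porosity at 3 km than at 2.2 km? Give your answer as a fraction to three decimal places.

0.055

phi(2.2) = 0.68·e^(−0.8×2.2) = 0.1170
phi(3) = 0.68·e^(−0.8×3) = 0.0617
Δphi = 0.1170 − 0.0617 = 0.0553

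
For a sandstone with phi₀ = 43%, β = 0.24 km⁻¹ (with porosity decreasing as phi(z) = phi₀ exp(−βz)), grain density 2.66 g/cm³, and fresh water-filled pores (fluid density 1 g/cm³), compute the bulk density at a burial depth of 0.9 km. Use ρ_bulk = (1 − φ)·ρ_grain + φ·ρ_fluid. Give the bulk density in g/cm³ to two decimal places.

Porosity at depth: phi = 0.43·exp(−0.24×0.9) = 0.43×0.8057 = 0.3465
Bulk density: ρ_b = (1−phi)ρ_g + phi·ρ_f = 0.6535×2.66 + 0.3465×1
       = 1.738 + 0.346 = 2.085 g/cm³

2.08 g/cm³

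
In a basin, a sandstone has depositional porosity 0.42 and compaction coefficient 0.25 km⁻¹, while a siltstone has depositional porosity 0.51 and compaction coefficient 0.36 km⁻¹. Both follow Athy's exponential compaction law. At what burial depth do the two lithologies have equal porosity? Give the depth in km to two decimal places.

1.77 km

Set phi₀ₐ e^(−kₐZ) = phi₀ᵦ e^(−kᵦZ) ⇒ ln(phi₀ₐ/phi₀ᵦ) = (kₐ − kᵦ)·Z
Z = ln(0.42/0.51) / (0.25 − 0.36) = -0.1942 / -0.11 = 1.765 km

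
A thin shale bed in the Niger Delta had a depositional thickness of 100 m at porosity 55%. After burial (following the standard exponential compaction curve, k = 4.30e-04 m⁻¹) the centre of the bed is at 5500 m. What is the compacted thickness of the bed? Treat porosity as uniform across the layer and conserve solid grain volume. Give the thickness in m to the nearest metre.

47 m

Working in km (1 km = 1000 m; k in km⁻¹ = k in m⁻¹ × 1000):
Porosity at 5.5 km: n = 0.55·exp(−0.43×5.5) = 0.0517
Solid-volume conservation: h(1−n) = h₀(1−n₀) ⇒ h = h₀·(1−n₀)/(1−n)
h = 0.1 × (1 − 0.55)/(1 − 0.0517) = 0.1 × 0.4745 = 0.0475 km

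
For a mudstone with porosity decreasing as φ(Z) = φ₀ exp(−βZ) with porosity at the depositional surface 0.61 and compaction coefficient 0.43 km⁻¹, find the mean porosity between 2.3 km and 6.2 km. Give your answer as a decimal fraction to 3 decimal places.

⟨φ⟩ = (1/(Z₂−Z₁)) ∫ φ₀ e^(−βZ) dZ = φ₀·(e^(−β·Z₁) − e^(−β·Z₂)) / (β·(Z₂−Z₁))
e^(−0.43×2.3) = 0.3719; e^(−0.43×6.2) = 0.0695
⟨φ⟩ = 0.61 × (0.3719 − 0.0695) / (0.43 × 3.9) = 0.61 × 0.1803 = 0.1100

0.110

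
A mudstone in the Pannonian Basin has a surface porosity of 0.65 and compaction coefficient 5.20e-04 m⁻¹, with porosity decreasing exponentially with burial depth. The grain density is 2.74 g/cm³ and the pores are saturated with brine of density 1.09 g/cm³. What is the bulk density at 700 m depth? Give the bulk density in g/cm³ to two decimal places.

Working in km (1 km = 1000 m; c in km⁻¹ = c in m⁻¹ × 1000):
Porosity at depth: phi = 0.65·exp(−0.52×0.7) = 0.65×0.6949 = 0.4517
Bulk density: ρ_b = (1−phi)ρ_g + phi·ρ_f = 0.5483×2.74 + 0.4517×1.09
       = 1.502 + 0.492 = 1.995 g/cm³

1.99 g/cm³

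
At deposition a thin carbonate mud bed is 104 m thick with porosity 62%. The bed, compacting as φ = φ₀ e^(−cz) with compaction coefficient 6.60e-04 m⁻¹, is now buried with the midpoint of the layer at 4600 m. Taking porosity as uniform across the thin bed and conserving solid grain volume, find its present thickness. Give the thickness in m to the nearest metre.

Working in km (1 km = 1000 m; c in km⁻¹ = c in m⁻¹ × 1000):
Porosity at 4.6 km: φ = 0.62·exp(−0.66×4.6) = 0.0298
Solid-volume conservation: h(1−φ) = h₀(1−φ₀) ⇒ h = h₀·(1−φ₀)/(1−φ)
h = 0.104 × (1 − 0.62)/(1 − 0.0298) = 0.104 × 0.3917 = 0.0407 km

41 m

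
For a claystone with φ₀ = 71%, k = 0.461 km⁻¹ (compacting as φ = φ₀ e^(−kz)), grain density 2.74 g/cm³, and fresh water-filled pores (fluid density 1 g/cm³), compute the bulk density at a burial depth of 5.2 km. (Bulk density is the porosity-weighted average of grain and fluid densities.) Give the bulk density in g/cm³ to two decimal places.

Porosity at depth: φ = 0.71·exp(−0.461×5.2) = 0.71×0.0910 = 0.0646
Bulk density: ρ_b = (1−φ)ρ_g + φ·ρ_f = 0.9354×2.74 + 0.0646×1
       = 2.563 + 0.065 = 2.628 g/cm³

2.63 g/cm³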